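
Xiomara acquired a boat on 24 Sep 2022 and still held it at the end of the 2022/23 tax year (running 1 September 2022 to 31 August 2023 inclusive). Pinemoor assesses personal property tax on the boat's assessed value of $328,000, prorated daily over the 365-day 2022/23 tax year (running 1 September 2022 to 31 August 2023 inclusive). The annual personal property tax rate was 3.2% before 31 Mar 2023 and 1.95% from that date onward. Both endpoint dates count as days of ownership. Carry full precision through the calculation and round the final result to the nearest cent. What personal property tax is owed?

$8,104.75

24 Sep 2022 – 30 Mar 2023: 188 days at 3.2% → $328,000 × 3.2% × 188/365 = $5,406.1589
31 Mar – 31 Aug 2023: 154 days at 1.95% → $328,000 × 1.95% × 154/365 = $2,698.5863
Total = $8,104.7452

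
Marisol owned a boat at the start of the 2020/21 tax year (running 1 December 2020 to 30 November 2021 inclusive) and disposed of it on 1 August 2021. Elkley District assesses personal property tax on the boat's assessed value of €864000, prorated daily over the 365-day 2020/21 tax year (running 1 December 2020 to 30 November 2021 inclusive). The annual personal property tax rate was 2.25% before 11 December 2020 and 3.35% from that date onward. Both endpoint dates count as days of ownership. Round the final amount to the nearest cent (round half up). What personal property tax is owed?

€19088.48

1 December – 10 December 2020: 10 days at 2.25% → €864000 × 2.25% × 10/365 = €532.6027
11 December 2020 – 1 August 2021: 234 days at 3.35% → €864000 × 3.35% × 234/365 = €18555.8795
Total = €19088.4822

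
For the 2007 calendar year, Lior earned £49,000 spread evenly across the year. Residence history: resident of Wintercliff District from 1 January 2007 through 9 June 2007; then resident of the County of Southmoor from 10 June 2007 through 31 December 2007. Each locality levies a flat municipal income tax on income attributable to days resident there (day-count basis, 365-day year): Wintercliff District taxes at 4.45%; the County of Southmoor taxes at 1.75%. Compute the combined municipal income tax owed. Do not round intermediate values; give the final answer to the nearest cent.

£1,437.45

Wintercliff District, 1 January – 9 June 2007: 160 days → £49,000 × 4.45% × 160/365 = £955.8356
The County of Southmoor, 10 June – 31 December 2007: 205 days → £49,000 × 1.75% × 205/365 = £481.6096
Total = £1,437.4452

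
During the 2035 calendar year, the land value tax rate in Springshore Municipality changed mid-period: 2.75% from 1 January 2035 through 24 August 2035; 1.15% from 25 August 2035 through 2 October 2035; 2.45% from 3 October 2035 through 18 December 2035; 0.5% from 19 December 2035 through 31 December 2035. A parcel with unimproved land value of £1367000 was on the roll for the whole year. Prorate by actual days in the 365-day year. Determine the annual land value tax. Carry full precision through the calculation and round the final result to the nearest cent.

£33294.88

1 January – 24 August 2035: 236 days at 2.75% → £1367000 × 2.75% × 236/365 = £24306.3836
25 August – 2 October 2035: 39 days at 1.15% → £1367000 × 1.15% × 39/365 = £1679.7247
3 October – 18 December 2035: 77 days at 2.45% → £1367000 × 2.45% × 77/365 = £7065.3301
19 December – 31 December 2035: 13 days at 0.5% → £1367000 × 0.5% × 13/365 = £243.4384
Total = £33294.8767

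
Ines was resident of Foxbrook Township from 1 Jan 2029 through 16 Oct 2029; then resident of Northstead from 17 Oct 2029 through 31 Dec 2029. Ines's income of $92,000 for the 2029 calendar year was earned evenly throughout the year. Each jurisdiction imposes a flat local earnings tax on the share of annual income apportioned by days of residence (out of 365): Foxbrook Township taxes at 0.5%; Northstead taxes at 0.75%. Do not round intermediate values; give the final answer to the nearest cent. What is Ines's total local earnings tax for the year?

$507.89

Foxbrook Township, 1 Jan – 16 Oct 2029: 289 days → $92,000 × 0.5% × 289/365 = $364.2192
Northstead, 17 Oct – 31 Dec 2029: 76 days → $92,000 × 0.75% × 76/365 = $143.6712
Total = $507.8904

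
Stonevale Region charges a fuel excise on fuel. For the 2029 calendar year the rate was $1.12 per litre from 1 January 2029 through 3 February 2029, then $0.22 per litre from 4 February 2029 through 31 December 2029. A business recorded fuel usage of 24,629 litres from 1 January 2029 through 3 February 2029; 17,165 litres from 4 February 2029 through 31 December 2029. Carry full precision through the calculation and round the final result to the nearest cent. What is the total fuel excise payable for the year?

1 January – 3 February 2029: 24,629 litres at $1.12/litre → $27,584.48
4 February – 31 December 2029: 17,165 litres at $0.22/litre → $3,776.30

$31,360.78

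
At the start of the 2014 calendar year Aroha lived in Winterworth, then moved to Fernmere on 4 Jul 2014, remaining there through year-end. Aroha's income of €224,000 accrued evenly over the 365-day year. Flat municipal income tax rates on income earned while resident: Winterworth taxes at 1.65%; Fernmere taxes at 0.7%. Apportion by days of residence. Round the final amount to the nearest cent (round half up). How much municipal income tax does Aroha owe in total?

Winterworth, 1 Jan – 3 Jul 2014: 184 days → €224,000 × 1.65% × 184/365 = €1,863.1890
Fernmere, 4 Jul – 31 Dec 2014: 181 days → €224,000 × 0.7% × 181/365 = €777.5562
Total = €2,640.7452

€2,640.75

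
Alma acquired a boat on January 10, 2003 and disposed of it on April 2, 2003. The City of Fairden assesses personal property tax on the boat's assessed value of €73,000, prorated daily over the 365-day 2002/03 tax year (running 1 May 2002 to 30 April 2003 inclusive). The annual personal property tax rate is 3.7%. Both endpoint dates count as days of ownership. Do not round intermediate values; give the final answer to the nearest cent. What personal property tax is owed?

Days held (January 10 – April 2, 2003): 83 out of 365
Tax = €73,000 × 3.7% × 83/365 = €614.2000

€614.20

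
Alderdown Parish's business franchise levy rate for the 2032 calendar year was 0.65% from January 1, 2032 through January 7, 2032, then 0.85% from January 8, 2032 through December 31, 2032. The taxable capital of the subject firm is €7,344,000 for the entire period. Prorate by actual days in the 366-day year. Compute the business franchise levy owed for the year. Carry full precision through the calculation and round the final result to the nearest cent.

€62,143.08

January 1 – January 7, 2032: 7 days at 0.65% → €7,344,000 × 0.65% × 7/366 = €912.9836
January 8 – December 31, 2032: 359 days at 0.85% → €7,344,000 × 0.85% × 359/366 = €61,230.0984
Total = €62,143.0820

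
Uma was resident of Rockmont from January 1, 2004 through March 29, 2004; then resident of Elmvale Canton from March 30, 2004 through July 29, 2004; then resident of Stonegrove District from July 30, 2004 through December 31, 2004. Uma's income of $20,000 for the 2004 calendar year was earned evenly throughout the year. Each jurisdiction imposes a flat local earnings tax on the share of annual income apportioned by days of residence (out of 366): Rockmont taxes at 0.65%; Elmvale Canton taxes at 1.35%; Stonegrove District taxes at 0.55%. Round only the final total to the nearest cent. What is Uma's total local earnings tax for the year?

$168.20

Rockmont, January 1 – March 29, 2004: 89 days → $20,000 × 0.65% × 89/366 = $31.6120
Elmvale Canton, March 30 – July 29, 2004: 122 days → $20,000 × 1.35% × 122/366 = $90.0000
Stonegrove District, July 30 – December 31, 2004: 155 days → $20,000 × 0.55% × 155/366 = $46.5847
Total = $168.1967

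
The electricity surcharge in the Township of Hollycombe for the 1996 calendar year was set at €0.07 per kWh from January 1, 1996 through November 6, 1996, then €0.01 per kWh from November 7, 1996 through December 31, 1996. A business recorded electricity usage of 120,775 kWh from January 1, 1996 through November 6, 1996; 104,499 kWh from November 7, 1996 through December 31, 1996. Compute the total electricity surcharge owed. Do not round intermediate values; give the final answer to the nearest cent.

January 1 – November 6, 1996: 120,775 kWh at €0.07/kWh → €8454.25
November 7 – December 31, 1996: 104,499 kWh at €0.01/kWh → €1044.99

€9499.24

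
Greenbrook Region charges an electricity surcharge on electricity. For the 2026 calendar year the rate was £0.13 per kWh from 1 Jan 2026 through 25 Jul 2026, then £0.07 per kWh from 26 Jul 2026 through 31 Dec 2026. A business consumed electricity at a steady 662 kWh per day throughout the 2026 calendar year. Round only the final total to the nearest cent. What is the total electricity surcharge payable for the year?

£25,096.42

1 Jan – 25 Jul 2026: 206 days × 662 kWh/day = 136,372 kWh at £0.13/kWh → £17,728.36
26 Jul – 31 Dec 2026: 159 days × 662 kWh/day = 105,258 kWh at £0.07/kWh → £7,368.06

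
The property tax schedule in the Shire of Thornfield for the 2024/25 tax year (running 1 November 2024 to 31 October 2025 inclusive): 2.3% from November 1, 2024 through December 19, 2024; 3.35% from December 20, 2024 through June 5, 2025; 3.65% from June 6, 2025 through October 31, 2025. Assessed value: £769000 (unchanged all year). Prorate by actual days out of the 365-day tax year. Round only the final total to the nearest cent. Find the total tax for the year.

November 1 – December 19, 2024: 49 days at 2.3% → £769000 × 2.3% × 49/365 = £2374.4192
December 20, 2024 – June 5, 2025: 168 days at 3.35% → £769000 × 3.35% × 168/365 = £11857.3479
June 6 – October 31, 2025: 148 days at 3.65% → £769000 × 3.65% × 148/365 = £11381.2000
Total = £25612.9671

£25612.97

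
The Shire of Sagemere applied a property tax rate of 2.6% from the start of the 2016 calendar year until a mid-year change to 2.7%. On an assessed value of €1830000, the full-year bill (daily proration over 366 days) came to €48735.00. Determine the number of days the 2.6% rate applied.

Let d = days at the first rate; then 366 − d days at the second rate.
€1830000 × [2.6%·d + 2.7%·(366−d)] / 366 = €48735.00
Solving gives d = 135, so the new rate took effect on 15 May 2016.

135 days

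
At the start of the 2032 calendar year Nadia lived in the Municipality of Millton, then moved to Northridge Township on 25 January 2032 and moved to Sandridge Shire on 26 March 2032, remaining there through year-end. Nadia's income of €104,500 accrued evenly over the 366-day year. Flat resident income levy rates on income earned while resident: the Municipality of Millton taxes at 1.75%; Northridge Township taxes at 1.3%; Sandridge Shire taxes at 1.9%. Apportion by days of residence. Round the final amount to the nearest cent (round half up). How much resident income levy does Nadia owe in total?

The Municipality of Millton, 1 January – 24 January 2032: 24 days → €104,500 × 1.75% × 24/366 = €119.9180
Northridge Township, 25 January – 25 March 2032: 61 days → €104,500 × 1.3% × 61/366 = €226.4167
Sandridge Shire, 26 March – 31 December 2032: 281 days → €104,500 × 1.9% × 281/366 = €1,524.3866
Total = €1,870.7213

€1,870.72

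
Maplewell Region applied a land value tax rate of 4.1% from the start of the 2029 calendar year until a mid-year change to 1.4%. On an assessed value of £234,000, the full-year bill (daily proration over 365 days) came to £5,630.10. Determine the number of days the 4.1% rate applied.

Let d = days at the first rate; then 365 − d days at the second rate.
£234,000 × [4.1%·d + 1.4%·(365−d)] / 365 = £5,630.10
Solving gives d = 136, so the new rate took effect on 17 May 2029.

136 days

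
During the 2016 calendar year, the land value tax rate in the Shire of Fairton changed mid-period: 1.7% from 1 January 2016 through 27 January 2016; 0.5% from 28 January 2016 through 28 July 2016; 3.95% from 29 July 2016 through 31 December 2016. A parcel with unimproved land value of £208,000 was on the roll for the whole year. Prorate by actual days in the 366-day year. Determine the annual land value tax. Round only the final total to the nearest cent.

1 January – 27 January 2016: 27 days at 1.7% → £208,000 × 1.7% × 27/366 = £260.8525
28 January – 28 July 2016: 183 days at 0.5% → £208,000 × 0.5% × 183/366 = £520.0000
29 July – 31 December 2016: 156 days at 3.95% → £208,000 × 3.95% × 156/366 = £3,501.9016
Total = £4,282.7541

£4,282.75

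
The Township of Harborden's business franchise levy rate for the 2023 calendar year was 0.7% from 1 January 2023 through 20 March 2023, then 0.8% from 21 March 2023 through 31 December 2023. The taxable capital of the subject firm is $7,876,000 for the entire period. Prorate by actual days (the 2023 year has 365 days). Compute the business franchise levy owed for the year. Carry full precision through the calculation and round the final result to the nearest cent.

$61,303.33

1 January – 20 March 2023: 79 days at 0.7% → $7,876,000 × 0.7% × 79/365 = $11,932.6795
21 March – 31 December 2023: 286 days at 0.8% → $7,876,000 × 0.8% × 286/365 = $49,370.6521
Total = $61,303.3315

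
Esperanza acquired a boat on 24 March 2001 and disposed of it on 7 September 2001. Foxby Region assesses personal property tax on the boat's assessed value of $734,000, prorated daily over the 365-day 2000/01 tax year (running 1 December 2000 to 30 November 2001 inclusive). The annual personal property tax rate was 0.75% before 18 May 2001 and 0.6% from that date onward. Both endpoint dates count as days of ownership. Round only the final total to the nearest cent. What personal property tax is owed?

$2,192.95

24 March – 17 May 2001: 55 days at 0.75% → $734,000 × 0.75% × 55/365 = $829.5205
18 May – 7 September 2001: 113 days at 0.6% → $734,000 × 0.6% × 113/365 = $1,363.4301
Total = $2,192.9507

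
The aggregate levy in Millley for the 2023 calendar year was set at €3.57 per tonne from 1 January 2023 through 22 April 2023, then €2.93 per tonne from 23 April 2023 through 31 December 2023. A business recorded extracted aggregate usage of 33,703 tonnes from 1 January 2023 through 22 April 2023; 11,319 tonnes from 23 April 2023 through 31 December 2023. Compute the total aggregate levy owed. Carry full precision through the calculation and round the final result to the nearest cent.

€153484.38

1 January – 22 April 2023: 33,703 tonnes at €3.57/tonne → €120319.71
23 April – 31 December 2023: 11,319 tonnes at €2.93/tonne → €33164.67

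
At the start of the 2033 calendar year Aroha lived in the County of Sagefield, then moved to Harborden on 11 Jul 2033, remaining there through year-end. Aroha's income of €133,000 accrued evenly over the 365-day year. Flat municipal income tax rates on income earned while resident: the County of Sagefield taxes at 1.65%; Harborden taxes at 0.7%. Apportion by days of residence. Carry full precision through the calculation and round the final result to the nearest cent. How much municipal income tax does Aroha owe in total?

€1,592.17

The County of Sagefield, 1 Jan – 10 Jul 2033: 191 days → €133,000 × 1.65% × 191/365 = €1,148.3548
Harborden, 11 Jul – 31 Dec 2033: 174 days → €133,000 × 0.7% × 174/365 = €443.8192
Total = €1,592.1740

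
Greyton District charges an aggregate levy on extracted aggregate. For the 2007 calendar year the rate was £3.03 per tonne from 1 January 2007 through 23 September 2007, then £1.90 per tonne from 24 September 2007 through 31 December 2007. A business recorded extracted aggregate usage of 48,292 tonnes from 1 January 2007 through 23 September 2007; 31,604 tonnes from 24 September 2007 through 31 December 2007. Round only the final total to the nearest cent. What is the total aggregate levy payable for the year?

£206,372.36

1 January – 23 September 2007: 48,292 tonnes at £3.03/tonne → £146,324.76
24 September – 31 December 2007: 31,604 tonnes at £1.90/tonne → £60,047.60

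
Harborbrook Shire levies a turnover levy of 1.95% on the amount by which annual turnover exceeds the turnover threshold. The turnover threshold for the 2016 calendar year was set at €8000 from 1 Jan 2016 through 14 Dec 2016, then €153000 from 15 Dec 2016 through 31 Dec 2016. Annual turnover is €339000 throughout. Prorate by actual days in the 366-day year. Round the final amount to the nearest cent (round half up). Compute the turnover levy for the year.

1 Jan – 14 Dec 2016: 349 days, exemption €8000 → (€339000 − €8000) × 1.95% × 349/366 = €6154.7008
15 Dec – 31 Dec 2016: 17 days, exemption €153000 → (€339000 − €153000) × 1.95% × 17/366 = €168.4672
Total = €6323.1680

€6323.17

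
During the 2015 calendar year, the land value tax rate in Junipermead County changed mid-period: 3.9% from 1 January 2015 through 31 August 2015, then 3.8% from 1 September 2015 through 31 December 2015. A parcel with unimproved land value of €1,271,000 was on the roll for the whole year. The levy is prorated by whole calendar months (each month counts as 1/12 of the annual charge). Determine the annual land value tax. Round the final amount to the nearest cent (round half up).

1 January – 31 August 2015: 8 months at 3.9% → €1,271,000 × 3.9% × 8/12 = €33,046.0000
1 September – 31 December 2015: 4 months at 3.8% → €1,271,000 × 3.8% × 4/12 = €16,099.3333
Total = €49,145.3333

€49,145.33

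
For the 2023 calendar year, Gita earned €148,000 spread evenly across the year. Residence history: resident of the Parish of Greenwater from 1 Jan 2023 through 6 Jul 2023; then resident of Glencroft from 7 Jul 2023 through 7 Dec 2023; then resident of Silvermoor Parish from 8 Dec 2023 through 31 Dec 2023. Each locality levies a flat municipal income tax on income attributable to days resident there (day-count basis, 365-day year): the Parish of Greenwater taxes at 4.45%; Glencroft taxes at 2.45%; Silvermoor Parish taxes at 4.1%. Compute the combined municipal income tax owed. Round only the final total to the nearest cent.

€5,303.06

The Parish of Greenwater, 1 Jan – 6 Jul 2023: 187 days → €148,000 × 4.45% × 187/365 = €3,374.1973
Glencroft, 7 Jul – 7 Dec 2023: 154 days → €148,000 × 2.45% × 154/365 = €1,529.8740
Silvermoor Parish, 8 Dec – 31 Dec 2023: 24 days → €148,000 × 4.1% × 24/365 = €398.9918
Total = €5,303.0630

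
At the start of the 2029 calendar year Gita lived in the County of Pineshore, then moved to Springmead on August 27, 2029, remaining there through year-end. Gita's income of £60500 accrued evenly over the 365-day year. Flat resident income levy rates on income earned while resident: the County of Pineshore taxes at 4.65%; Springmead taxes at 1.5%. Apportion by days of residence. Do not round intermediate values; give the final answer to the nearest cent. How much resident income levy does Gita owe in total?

The County of Pineshore, January 1 – August 26, 2029: 238 days → £60500 × 4.65% × 238/365 = £1834.3932
Springmead, August 27 – December 31, 2029: 127 days → £60500 × 1.5% × 127/365 = £315.7603
Total = £2150.1534

£2150.15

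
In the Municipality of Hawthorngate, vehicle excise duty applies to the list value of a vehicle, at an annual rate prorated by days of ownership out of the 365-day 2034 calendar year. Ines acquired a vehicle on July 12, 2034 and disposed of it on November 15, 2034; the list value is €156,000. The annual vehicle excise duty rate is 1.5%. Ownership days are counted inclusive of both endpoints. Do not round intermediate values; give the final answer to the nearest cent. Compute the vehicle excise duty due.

€814.19

Days held (July 12 – November 15, 2034): 127 out of 365
Tax = €156,000 × 1.5% × 127/365 = €814.1918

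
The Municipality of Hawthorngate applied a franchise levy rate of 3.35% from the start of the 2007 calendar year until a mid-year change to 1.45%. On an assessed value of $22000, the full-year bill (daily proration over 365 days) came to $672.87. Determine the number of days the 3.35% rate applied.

309 days

Let d = days at the first rate; then 365 − d days at the second rate.
$22000 × [3.35%·d + 1.45%·(365−d)] / 365 = $672.87
Solving gives d = 309, so the new rate took effect on 6 Nov 2007.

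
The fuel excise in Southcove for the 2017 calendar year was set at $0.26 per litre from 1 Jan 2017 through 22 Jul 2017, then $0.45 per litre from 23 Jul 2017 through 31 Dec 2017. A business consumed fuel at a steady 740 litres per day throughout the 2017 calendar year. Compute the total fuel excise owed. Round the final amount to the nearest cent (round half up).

1 Jan – 22 Jul 2017: 203 days × 740 litres/day = 150,220 litres at $0.26/litre → $39,057.20
23 Jul – 31 Dec 2017: 162 days × 740 litres/day = 119,880 litres at $0.45/litre → $53,946.00

$93,003.20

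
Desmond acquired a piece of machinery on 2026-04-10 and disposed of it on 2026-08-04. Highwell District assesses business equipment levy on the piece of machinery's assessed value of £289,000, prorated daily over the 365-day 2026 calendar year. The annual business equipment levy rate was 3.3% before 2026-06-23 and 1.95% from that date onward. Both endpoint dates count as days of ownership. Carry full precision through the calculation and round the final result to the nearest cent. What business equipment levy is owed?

£2,597.44

2026-04-10 to 2026-06-22: 74 days at 3.3% → £289,000 × 3.3% × 74/365 = £1,933.5288
2026-06-23 to 2026-08-04: 43 days at 1.95% → £289,000 × 1.95% × 43/365 = £663.9082
Total = £2,597.4370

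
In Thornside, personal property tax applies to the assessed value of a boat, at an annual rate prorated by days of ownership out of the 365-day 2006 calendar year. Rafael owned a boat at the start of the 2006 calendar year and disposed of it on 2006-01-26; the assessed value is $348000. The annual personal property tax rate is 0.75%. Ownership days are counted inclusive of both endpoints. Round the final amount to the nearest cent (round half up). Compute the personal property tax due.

Days held (2006-01-01 to 2006-01-26): 26 out of 365
Tax = $348000 × 0.75% × 26/365 = $185.9178

$185.92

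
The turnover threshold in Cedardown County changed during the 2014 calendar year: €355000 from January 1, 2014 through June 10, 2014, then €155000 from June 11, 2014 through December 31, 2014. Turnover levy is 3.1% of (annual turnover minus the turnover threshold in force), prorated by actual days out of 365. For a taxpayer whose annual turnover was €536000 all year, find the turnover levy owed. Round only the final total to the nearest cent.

€9076.21

January 1 – June 10, 2014: 161 days, exemption €355000 → (€536000 − €355000) × 3.1% × 161/365 = €2474.9890
June 11 – December 31, 2014: 204 days, exemption €155000 → (€536000 − €155000) × 3.1% × 204/365 = €6601.2164
Total = €9076.2055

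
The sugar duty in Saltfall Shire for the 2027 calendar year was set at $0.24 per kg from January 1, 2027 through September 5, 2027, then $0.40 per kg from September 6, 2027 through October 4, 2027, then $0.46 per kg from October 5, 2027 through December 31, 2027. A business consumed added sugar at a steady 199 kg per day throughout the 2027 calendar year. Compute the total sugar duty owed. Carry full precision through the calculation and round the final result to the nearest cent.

$22,208.40

January 1 – September 5, 2027: 248 days × 199 kg/day = 49,352 kg at $0.24/kg → $11,844.48
September 6 – October 4, 2027: 29 days × 199 kg/day = 5,771 kg at $0.40/kg → $2,308.40
October 5 – December 31, 2027: 88 days × 199 kg/day = 17,512 kg at $0.46/kg → $8,055.52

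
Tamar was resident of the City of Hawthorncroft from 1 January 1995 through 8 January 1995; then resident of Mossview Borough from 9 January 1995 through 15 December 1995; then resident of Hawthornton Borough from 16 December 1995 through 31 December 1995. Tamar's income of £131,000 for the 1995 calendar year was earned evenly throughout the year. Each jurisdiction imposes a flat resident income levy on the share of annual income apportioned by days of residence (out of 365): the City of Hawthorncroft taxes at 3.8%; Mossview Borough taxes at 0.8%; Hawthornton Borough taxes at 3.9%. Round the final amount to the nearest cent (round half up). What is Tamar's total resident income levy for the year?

The City of Hawthorncroft, 1 January – 8 January 1995: 8 days → £131,000 × 3.8% × 8/365 = £109.1068
Mossview Borough, 9 January – 15 December 1995: 341 days → £131,000 × 0.8% × 341/365 = £979.0904
Hawthornton Borough, 16 December – 31 December 1995: 16 days → £131,000 × 3.9% × 16/365 = £223.9562
Total = £1,312.1534

£1,312.15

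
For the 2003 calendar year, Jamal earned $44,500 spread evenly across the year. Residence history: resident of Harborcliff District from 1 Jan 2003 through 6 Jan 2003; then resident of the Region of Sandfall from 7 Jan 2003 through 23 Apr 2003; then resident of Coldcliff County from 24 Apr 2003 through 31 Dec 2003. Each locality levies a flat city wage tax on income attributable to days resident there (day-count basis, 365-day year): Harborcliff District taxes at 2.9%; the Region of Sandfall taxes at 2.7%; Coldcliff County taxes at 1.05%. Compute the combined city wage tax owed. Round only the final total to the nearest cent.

Harborcliff District, 1 Jan – 6 Jan 2003: 6 days → $44,500 × 2.9% × 6/365 = $21.2137
The Region of Sandfall, 7 Jan – 23 Apr 2003: 107 days → $44,500 × 2.7% × 107/365 = $352.2205
Coldcliff County, 24 Apr – 31 Dec 2003: 252 days → $44,500 × 1.05% × 252/365 = $322.5945
Total = $696.0288

$696.03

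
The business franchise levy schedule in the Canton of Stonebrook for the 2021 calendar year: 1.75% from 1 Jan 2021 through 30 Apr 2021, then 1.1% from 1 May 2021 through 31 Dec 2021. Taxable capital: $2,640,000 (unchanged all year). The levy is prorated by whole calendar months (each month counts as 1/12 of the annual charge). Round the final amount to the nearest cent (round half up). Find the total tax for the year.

1 Jan – 30 Apr 2021: 4 months at 1.75% → $2,640,000 × 1.75% × 4/12 = $15,400.0000
1 May – 31 Dec 2021: 8 months at 1.1% → $2,640,000 × 1.1% × 8/12 = $19,360.0000
Total = $34,760.0000

$34,760.00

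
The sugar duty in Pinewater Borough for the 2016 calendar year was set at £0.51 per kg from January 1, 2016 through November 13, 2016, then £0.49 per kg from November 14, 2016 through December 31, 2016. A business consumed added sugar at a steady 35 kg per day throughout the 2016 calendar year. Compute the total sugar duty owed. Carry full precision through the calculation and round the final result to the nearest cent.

January 1 – November 13, 2016: 318 days × 35 kg/day = 11,130 kg at £0.51/kg → £5,676.30
November 14 – December 31, 2016: 48 days × 35 kg/day = 1,680 kg at £0.49/kg → £823.20

£6,499.50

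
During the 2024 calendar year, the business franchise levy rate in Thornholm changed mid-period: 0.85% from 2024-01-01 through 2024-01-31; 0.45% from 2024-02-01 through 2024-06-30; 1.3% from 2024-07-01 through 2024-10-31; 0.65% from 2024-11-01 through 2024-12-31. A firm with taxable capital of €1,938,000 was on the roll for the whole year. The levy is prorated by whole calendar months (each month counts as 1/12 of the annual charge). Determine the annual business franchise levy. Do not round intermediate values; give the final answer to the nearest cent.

€15,504.00

2024-01-01 to 2024-01-31: 1 month at 0.85% → €1,938,000 × 0.85% × 1/12 = €1,372.7500
2024-02-01 to 2024-06-30: 5 months at 0.45% → €1,938,000 × 0.45% × 5/12 = €3,633.7500
2024-07-01 to 2024-10-31: 4 months at 1.3% → €1,938,000 × 1.3% × 4/12 = €8,398.0000
2024-11-01 to 2024-12-31: 2 months at 0.65% → €1,938,000 × 0.65% × 2/12 = €2,099.5000
Total = €15,504.0000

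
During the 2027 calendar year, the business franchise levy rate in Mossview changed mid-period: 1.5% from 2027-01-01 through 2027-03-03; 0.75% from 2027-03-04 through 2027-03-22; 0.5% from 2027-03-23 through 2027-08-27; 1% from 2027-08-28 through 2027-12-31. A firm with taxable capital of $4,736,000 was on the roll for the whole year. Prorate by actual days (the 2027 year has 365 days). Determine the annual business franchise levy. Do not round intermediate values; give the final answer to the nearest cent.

2027-01-01 to 2027-03-03: 62 days at 1.5% → $4,736,000 × 1.5% × 62/365 = $12,067.0685
2027-03-04 to 2027-03-22: 19 days at 0.75% → $4,736,000 × 0.75% × 19/365 = $1,848.9863
2027-03-23 to 2027-08-27: 158 days at 0.5% → $4,736,000 × 0.5% × 158/365 = $10,250.5205
2027-08-28 to 2027-12-31: 126 days at 1% → $4,736,000 × 1% × 126/365 = $16,348.9315
Total = $40,515.5068

$40,515.51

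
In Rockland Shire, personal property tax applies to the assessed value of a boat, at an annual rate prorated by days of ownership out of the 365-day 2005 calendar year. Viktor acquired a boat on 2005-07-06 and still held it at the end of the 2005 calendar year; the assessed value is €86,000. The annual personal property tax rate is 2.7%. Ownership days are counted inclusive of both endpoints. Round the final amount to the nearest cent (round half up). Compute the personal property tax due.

€1,138.73

Days held (2005-07-06 to 2005-12-31): 179 out of 365
Tax = €86,000 × 2.7% × 179/365 = €1,138.7342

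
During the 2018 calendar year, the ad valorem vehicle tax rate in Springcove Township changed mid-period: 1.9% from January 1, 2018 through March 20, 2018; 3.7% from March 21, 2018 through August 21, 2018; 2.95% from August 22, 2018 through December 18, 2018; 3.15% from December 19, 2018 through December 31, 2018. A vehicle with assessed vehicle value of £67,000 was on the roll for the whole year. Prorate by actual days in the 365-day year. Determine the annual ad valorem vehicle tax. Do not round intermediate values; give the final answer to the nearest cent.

£2,041.02

January 1 – March 20, 2018: 79 days at 1.9% → £67,000 × 1.9% × 79/365 = £275.5260
March 21 – August 21, 2018: 154 days at 3.7% → £67,000 × 3.7% × 154/365 = £1,045.9342
August 22 – December 18, 2018: 119 days at 2.95% → £67,000 × 2.95% × 119/365 = £644.3932
December 19 – December 31, 2018: 13 days at 3.15% → £67,000 × 3.15% × 13/365 = £75.1685
Total = £2,041.0219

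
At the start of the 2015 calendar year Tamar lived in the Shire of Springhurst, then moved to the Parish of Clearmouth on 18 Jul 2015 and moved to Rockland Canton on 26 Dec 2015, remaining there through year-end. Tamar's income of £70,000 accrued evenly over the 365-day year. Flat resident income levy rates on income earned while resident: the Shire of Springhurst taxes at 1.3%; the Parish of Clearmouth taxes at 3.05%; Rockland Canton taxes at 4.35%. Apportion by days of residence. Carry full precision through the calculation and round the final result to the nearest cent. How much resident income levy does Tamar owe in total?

£1,485.44

The Shire of Springhurst, 1 Jan – 17 Jul 2015: 198 days → £70,000 × 1.3% × 198/365 = £493.6438
The Parish of Clearmouth, 18 Jul – 25 Dec 2015: 161 days → £70,000 × 3.05% × 161/365 = £941.7397
Rockland Canton, 26 Dec – 31 Dec 2015: 6 days → £70,000 × 4.35% × 6/365 = £50.0548
Total = £1,485.4384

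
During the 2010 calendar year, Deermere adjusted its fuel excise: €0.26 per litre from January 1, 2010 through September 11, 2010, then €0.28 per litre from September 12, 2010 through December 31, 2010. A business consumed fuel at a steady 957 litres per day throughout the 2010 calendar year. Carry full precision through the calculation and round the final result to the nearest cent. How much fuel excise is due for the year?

€92,943.84

January 1 – September 11, 2010: 254 days × 957 litres/day = 243,078 litres at €0.26/litre → €63,200.28
September 12 – December 31, 2010: 111 days × 957 litres/day = 106,227 litres at €0.28/litre → €29,743.56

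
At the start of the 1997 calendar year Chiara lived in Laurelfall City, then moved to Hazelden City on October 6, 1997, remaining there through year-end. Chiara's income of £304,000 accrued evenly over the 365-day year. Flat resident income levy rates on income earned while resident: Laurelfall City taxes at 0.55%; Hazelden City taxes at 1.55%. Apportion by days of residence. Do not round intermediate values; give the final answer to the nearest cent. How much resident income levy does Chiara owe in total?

Laurelfall City, January 1 – October 5, 1997: 278 days → £304,000 × 0.55% × 278/365 = £1,273.4685
Hazelden City, October 6 – December 31, 1997: 87 days → £304,000 × 1.55% × 87/365 = £1,123.1342
Total = £2,396.6027

£2,396.60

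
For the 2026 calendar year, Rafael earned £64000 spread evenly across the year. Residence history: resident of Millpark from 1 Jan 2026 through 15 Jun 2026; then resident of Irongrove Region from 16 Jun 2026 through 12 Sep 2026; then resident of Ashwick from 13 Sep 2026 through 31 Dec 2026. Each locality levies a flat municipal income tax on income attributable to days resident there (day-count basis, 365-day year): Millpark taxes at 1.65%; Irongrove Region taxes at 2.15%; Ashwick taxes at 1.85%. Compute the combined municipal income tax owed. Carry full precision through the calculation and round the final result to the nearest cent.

£1172.60

Millpark, 1 Jan – 15 Jun 2026: 166 days → £64000 × 1.65% × 166/365 = £480.2630
Irongrove Region, 16 Jun – 12 Sep 2026: 89 days → £64000 × 2.15% × 89/365 = £335.5178
Ashwick, 13 Sep – 31 Dec 2026: 110 days → £64000 × 1.85% × 110/365 = £356.8219
Total = £1172.6027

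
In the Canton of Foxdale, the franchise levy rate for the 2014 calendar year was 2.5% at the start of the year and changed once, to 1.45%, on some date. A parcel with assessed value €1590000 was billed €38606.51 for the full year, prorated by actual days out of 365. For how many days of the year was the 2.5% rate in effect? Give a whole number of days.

340 days

Let d = days at the first rate; then 365 − d days at the second rate.
€1590000 × [2.5%·d + 1.45%·(365−d)] / 365 = €38606.51
Solving gives d = 340, so the new rate took effect on 7 Dec 2014.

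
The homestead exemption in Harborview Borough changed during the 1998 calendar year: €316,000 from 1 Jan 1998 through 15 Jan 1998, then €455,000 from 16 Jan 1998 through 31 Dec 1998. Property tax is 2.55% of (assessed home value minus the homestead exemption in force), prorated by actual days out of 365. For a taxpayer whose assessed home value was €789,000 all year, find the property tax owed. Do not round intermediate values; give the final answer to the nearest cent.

1 Jan – 15 Jan 1998: 15 days, exemption €316,000 → (€789,000 − €316,000) × 2.55% × 15/365 = €495.6781
16 Jan – 31 Dec 1998: 350 days, exemption €455,000 → (€789,000 − €455,000) × 2.55% × 350/365 = €8,166.9863
Total = €8,662.6644

€8,662.66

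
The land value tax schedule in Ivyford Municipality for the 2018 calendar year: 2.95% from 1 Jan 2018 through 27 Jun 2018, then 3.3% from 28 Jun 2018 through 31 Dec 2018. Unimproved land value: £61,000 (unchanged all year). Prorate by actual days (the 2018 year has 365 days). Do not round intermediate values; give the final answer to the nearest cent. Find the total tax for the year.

1 Jan – 27 Jun 2018: 178 days at 2.95% → £61,000 × 2.95% × 178/365 = £877.5644
28 Jun – 31 Dec 2018: 187 days at 3.3% → £61,000 × 3.3% × 187/365 = £1,031.3178
Total = £1,908.8822

£1,908.88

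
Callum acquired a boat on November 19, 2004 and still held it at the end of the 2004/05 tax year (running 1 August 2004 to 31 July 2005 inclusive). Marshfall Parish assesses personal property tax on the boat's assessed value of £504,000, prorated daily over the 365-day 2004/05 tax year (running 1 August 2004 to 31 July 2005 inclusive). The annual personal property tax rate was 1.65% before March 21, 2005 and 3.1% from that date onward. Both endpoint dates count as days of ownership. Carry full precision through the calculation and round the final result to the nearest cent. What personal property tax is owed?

November 19, 2004 – March 20, 2005: 122 days at 1.65% → £504,000 × 1.65% × 122/365 = £2,779.5945
March 21 – July 31, 2005: 133 days at 3.1% → £504,000 × 3.1% × 133/365 = £5,693.1288
Total = £8,472.7233

£8,472.72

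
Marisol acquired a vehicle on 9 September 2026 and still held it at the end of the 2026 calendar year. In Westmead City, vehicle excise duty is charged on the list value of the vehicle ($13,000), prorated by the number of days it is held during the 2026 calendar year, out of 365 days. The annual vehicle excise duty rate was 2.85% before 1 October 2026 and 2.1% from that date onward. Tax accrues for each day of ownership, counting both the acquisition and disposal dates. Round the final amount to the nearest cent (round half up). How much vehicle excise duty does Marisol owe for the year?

$91.14

9 September – 30 September 2026: 22 days at 2.85% → $13,000 × 2.85% × 22/365 = $22.3315
1 October – 31 December 2026: 92 days at 2.1% → $13,000 × 2.1% × 92/365 = $68.8110
Total = $91.1425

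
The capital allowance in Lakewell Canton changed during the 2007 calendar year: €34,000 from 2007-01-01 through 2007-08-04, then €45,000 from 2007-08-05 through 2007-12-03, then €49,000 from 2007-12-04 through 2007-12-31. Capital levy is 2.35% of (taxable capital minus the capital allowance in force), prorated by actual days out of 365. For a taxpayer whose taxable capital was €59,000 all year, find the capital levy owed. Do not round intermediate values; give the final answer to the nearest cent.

2007-01-01 to 2007-08-04: 216 days, exemption €34,000 → (€59,000 − €34,000) × 2.35% × 216/365 = €347.6712
2007-08-05 to 2007-12-03: 121 days, exemption €45,000 → (€59,000 − €45,000) × 2.35% × 121/365 = €109.0658
2007-12-04 to 2007-12-31: 28 days, exemption €49,000 → (€59,000 − €49,000) × 2.35% × 28/365 = €18.0274
Total = €474.7644

€474.76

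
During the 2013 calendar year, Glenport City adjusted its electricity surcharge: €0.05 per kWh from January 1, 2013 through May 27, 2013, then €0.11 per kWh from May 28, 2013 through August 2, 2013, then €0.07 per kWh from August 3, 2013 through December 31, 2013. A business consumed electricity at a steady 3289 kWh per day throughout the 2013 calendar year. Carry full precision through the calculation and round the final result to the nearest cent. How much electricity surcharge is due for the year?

January 1 – May 27, 2013: 147 days × 3289 kWh/day = 483,483 kWh at €0.05/kWh → €24,174.15
May 28 – August 2, 2013: 67 days × 3289 kWh/day = 220,363 kWh at €0.11/kWh → €24,239.93
August 3 – December 31, 2013: 151 days × 3289 kWh/day = 496,639 kWh at €0.07/kWh → €34,764.73

€83,178.81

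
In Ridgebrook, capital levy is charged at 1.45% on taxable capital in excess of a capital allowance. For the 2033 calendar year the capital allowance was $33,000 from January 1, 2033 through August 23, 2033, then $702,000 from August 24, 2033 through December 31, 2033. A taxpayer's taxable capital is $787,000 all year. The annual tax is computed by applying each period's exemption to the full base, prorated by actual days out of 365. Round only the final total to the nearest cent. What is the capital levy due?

$7,478.03

January 1 – August 23, 2033: 235 days, exemption $33,000 → ($787,000 − $33,000) × 1.45% × 235/365 = $7,039.0548
August 24 – December 31, 2033: 130 days, exemption $702,000 → ($787,000 − $702,000) × 1.45% × 130/365 = $438.9726
Total = $7,478.0274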